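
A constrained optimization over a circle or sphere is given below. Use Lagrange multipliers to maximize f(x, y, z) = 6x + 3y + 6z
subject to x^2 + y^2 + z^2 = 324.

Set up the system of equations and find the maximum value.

Lagrange conditions: 6 = 2*lambda*x, 3 = 2*lambda*y, 6 = 2*lambda*z
So x:6 = y:3 = z:6, i.e. x = 6t, y = 3t, z = 6t
Constraint: t^2*(6^2 + 3^2 + 6^2) = 324
  t^2 * 81 = 324  =>  t = sqrt(4)
Maximum = 6*6t + 3*3t + 6*6t = 81*sqrt(4) = 162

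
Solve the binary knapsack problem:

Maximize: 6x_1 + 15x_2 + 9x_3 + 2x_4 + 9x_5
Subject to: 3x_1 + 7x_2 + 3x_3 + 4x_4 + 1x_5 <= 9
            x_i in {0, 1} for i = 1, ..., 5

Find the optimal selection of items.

Items: item 1 (v=6, w=3), item 2 (v=15, w=7), item 3 (v=9, w=3), item 4 (v=2, w=4), item 5 (v=9, w=1)
Capacity: 9
Checking all 32 subsets (w = total weight, v = total value):
  {}: w = 0, v = 0
  {1}: w = 3, v = 6
  {2}: w = 7, v = 15
  {3}: w = 3, v = 9
  {4}: w = 4, v = 2
  {5}: w = 1, v = 9
  {1, 2}: w = 10 > 9, infeasible
  {1, 3}: w = 6, v = 15
  {1, 4}: w = 7, v = 8
  {1, 5}: w = 4, v = 15
  {2, 3}: w = 10 > 9, infeasible
  {2, 4}: w = 11 > 9, infeasible
  {2, 5}: w = 8, v = 24
  {3, 4}: w = 7, v = 11
  {3, 5}: w = 4, v = 18
  {4, 5}: w = 5, v = 11
  {1, 2, 3}: w = 13 > 9, infeasible
  {1, 2, 4}: w = 14 > 9, infeasible
  {1, 2, 5}: w = 11 > 9, infeasible
  {1, 3, 4}: w = 10 > 9, infeasible
  {1, 3, 5}: w = 7, v = 24
  {1, 4, 5}: w = 8, v = 17
  {2, 3, 4}: w = 14 > 9, infeasible
  {2, 3, 5}: w = 11 > 9, infeasible
  {2, 4, 5}: w = 12 > 9, infeasible
  {3, 4, 5}: w = 8, v = 20
  {1, 2, 3, 4}: w = 17 > 9, infeasible
  {1, 2, 3, 5}: w = 14 > 9, infeasible
  {1, 2, 4, 5}: w = 15 > 9, infeasible
  {1, 3, 4, 5}: w = 11 > 9, infeasible
  {2, 3, 4, 5}: w = 15 > 9, infeasible
  {1, 2, 3, 4, 5}: w = 18 > 9, infeasible
Best feasible subset: items [2, 5]
(The same value 24 is also attained by {1, 3, 5}.)
Total weight: 8 <= 9, total value: 24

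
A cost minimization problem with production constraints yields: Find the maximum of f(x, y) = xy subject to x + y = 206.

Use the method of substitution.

Substitute y = 206 - x into f(x,y) = xy:
g(x) = x(206 - x) = 206x - x^2
g'(x) = 206 - 2x = 0  =>  x = 103
y = 206 - 103 = 103
Maximum value = 103 * 103 = 10609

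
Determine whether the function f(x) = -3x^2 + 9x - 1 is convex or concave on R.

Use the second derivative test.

f(x) = -3x^2 + 9x - 1
f'(x) = -6x + 9
f''(x) = -6
Since f''(x) = -6 < 0 for all x, f is concave on R.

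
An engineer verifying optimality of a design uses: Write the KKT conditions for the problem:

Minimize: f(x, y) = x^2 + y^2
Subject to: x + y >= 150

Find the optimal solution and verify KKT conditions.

KKT conditions for min x^2 + y^2 s.t. x + y >= 150:
Stationarity: 2x = mu, 2y = mu
So x = y = mu/2.
Complementary slackness: mu*(x + y - 150) = 0
Primal feasibility: x + y >= 150; dual feasibility: mu >= 0
If mu = 0 then x = y = 0, but 0 + 0 < 150 is infeasible, so the constraint is active.
Constraint active: x + y = 2*(mu/2) = 150 => mu = 150
x = y = 75, f = 11250
Verify: stationarity 2*75 = 150 = mu; primal 75 + 75 = 150 >= 150; dual mu = 150 >= 0; complementary slackness 150*(150 - 150) = 0. All KKT conditions hold.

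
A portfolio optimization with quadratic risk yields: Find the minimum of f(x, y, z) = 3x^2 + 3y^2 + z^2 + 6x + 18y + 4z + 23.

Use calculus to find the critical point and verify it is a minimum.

f(x,y,z) = 3x^2 + 3y^2 + z^2 + 6x + 18y + 4z + 23
df/dx = 6x + (6) = 0 => x = -1
df/dy = 6y + (18) = 0 => y = -3
df/dz = 2z + (4) = 0 => z = -2
f(-1,-3,-2) = 3*(-1)^2 + 3*(-3)^2 + 1*(-2)^2 + 6*(-1) + 18*(-3) + 4*(-2) + 23 = -11
Hessian is diagonal with entries 6, 6, 2 > 0, confirmed minimum.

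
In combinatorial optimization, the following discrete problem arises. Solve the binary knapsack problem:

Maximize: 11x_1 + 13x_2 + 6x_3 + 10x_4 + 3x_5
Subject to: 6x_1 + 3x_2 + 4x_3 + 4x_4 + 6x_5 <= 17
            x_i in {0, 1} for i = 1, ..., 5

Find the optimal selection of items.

Items: item 1 (v=11, w=6), item 2 (v=13, w=3), item 3 (v=6, w=4), item 4 (v=10, w=4), item 5 (v=3, w=6)
Capacity: 17
Checking all 32 subsets (w = total weight, v = total value):
  {}: w = 0, v = 0
  {1}: w = 6, v = 11
  {2}: w = 3, v = 13
  {3}: w = 4, v = 6
  {4}: w = 4, v = 10
  {5}: w = 6, v = 3
  {1, 2}: w = 9, v = 24
  {1, 3}: w = 10, v = 17
  {1, 4}: w = 10, v = 21
  {1, 5}: w = 12, v = 14
  {2, 3}: w = 7, v = 19
  {2, 4}: w = 7, v = 23
  {2, 5}: w = 9, v = 16
  {3, 4}: w = 8, v = 16
  {3, 5}: w = 10, v = 9
  {4, 5}: w = 10, v = 13
  {1, 2, 3}: w = 13, v = 30
  {1, 2, 4}: w = 13, v = 34
  {1, 2, 5}: w = 15, v = 27
  {1, 3, 4}: w = 14, v = 27
  {1, 3, 5}: w = 16, v = 20
  {1, 4, 5}: w = 16, v = 24
  {2, 3, 4}: w = 11, v = 29
  {2, 3, 5}: w = 13, v = 22
  {2, 4, 5}: w = 13, v = 26
  {3, 4, 5}: w = 14, v = 19
  {1, 2, 3, 4}: w = 17, v = 40
  {1, 2, 3, 5}: w = 19 > 17, infeasible
  {1, 2, 4, 5}: w = 19 > 17, infeasible
  {1, 3, 4, 5}: w = 20 > 17, infeasible
  {2, 3, 4, 5}: w = 17, v = 32
  {1, 2, 3, 4, 5}: w = 23 > 17, infeasible
Best feasible subset: items [1, 2, 3, 4]
Total weight: 17 <= 17, total value: 40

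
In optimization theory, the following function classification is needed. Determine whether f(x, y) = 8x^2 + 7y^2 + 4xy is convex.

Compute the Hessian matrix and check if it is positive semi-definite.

f(x,y) = 8x^2 + 7y^2 + 4xy
Hessian H = [[16, 4], [4, 14]]
trace(H) = 30, det(H) = 208
Eigenvalues: (30 +/- sqrt(68)) / 2 = 19.12, 10.88
Since both eigenvalues > 0, f is convex.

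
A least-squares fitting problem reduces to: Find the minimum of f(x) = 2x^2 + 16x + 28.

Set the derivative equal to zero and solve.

f(x) = 2x^2 + 16x + 28
f'(x) = 4x + (16) = 0
x = -16/4 = -4
f(-4) = -4
Since f''(x) = 4 > 0, this is a minimum.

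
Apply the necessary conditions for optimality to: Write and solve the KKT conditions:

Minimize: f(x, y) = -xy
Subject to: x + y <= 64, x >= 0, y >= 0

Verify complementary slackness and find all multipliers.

Problem: min -xy s.t. x + y <= 64 (multiplier lambda), x >= 0 (mu_x), y >= 0 (mu_y)
KKT stationarity: -y + lambda - mu_x = 0, -x + lambda - mu_y = 0, with lambda, mu_x, mu_y >= 0
Complementary slackness: lambda*(x + y - 64) = 0, mu_x*x = 0, mu_y*y = 0
If lambda = 0: y = -mu_x <= 0 and x = -mu_y <= 0 force x = y = 0 with f = 0; but x = y = 32 is feasible with f = -1024 < 0, so this is not the minimum. Hence lambda > 0 and x + y = 64.
Try x > 0, y > 0 (so mu_x = mu_y = 0): y = lambda, x = lambda => x = y = lambda
x + y = 64 => 2*lambda = 64 => lambda = 32
x* = y* = 32 > 0, consistent with mu_x = mu_y = 0.
(Any feasible point with x = 0 or y = 0 has f = 0 > -1024, so the minimum is not on those boundaries.)
min(-xy) = -1024 (i.e. max xy = 1024)
Multipliers: lambda = 32, mu_x = 0, mu_y = 0
Complementary slackness: lambda*(x + y - 64) = 32*(32 + 32 - 64) = 0, mu_x*x = 0*32 = 0, mu_y*y = 0*32 = 0. Satisfied.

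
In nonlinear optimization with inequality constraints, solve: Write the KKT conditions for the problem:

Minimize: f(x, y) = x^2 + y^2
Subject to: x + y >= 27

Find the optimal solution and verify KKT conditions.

KKT conditions for min x^2 + y^2 s.t. x + y >= 27:
Stationarity: 2x = mu, 2y = mu
So x = y = mu/2.
Complementary slackness: mu*(x + y - 27) = 0
Primal feasibility: x + y >= 27; dual feasibility: mu >= 0
If mu = 0 then x = y = 0, but 0 + 0 < 27 is infeasible, so the constraint is active.
Constraint active: x + y = 2*(mu/2) = 27 => mu = 27
x = y = 27/2, f = 729/2
Verify: stationarity 2*(27/2) = 27 = mu; primal 27/2 + 27/2 = 27 >= 27; dual mu = 27 >= 0; complementary slackness 27*(27 - 27) = 0. All KKT conditions hold.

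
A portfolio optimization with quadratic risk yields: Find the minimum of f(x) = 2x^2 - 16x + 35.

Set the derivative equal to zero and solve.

f(x) = 2x^2 - 16x + 35
f'(x) = 4x + (-16) = 0
x = 16/4 = 4
f(4) = 3
Since f''(x) = 4 > 0, this is a minimum.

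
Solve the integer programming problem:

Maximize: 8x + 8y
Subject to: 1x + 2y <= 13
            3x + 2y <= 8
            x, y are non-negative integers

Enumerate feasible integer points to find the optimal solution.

Constraint 1: 1x + 2y <= 13
Constraint 2: 3x + 2y <= 8
Feasible x range (need y >= 0): 0 <= x <= min(13/1, 8/3) => x in {0, ..., 2}.
Enumerate feasible integer points row by row (the coefficient of y is 8 > 0, so for each x the largest feasible y gives the best value):
  x = 0: y <= min((13 - 1*0)/2, (8 - 3*0)/2) => y in {0, ..., 4}; best 8*0 + 8*4 = 32
  x = 1: y <= min((13 - 1*1)/2, (8 - 3*1)/2) => y in {0, ..., 2}; best 8*1 + 8*2 = 24
  x = 2: y <= min((13 - 1*2)/2, (8 - 3*2)/2) => y in {0, ..., 1}; best 8*2 + 8*1 = 24
The maximum 8x + 8y = 32 is achieved at x = 0, y = 4.
Check: 1*0 + 2*4 = 8 <= 13 and 3*0 + 2*4 = 8 <= 8.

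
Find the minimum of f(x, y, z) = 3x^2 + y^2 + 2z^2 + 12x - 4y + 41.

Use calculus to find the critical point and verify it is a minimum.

f(x,y,z) = 3x^2 + y^2 + 2z^2 + 12x - 4y + 41
df/dx = 6x + (12) = 0 => x = -2
df/dy = 2y + (-4) = 0 => y = 2
df/dz = 4z + (0) = 0 => z = 0
f(-2,2,0) = 3*(-2)^2 + 1*(2)^2 + 2*(0)^2 + 12*(-2) + -4*(2) + 41 = 25
Hessian is diagonal with entries 6, 2, 4 > 0, confirmed minimum.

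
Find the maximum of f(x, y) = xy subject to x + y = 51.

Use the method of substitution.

Substitute y = 51 - x into f(x,y) = xy:
g(x) = x(51 - x) = 51x - x^2
g'(x) = 51 - 2x = 0  =>  x = 51/2
y = 51 - 51/2 = 51/2
Maximum value = (51/2) * (51/2) = 2601/4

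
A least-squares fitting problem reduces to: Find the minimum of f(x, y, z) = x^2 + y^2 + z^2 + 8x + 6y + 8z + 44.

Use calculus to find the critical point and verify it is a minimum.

f(x,y,z) = x^2 + y^2 + z^2 + 8x + 6y + 8z + 44
df/dx = 2x + (8) = 0 => x = -4
df/dy = 2y + (6) = 0 => y = -3
df/dz = 2z + (8) = 0 => z = -4
f(-4,-3,-4) = 1*(-4)^2 + 1*(-3)^2 + 1*(-4)^2 + 8*(-4) + 6*(-3) + 8*(-4) + 44 = 3
Hessian is diagonal with entries 2, 2, 2 > 0, confirmed minimum.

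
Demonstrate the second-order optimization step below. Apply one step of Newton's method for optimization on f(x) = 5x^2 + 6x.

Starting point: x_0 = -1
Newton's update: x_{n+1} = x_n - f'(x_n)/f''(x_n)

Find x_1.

f(x) = 5x^2 + 6x
f'(x) = 10x + (6), f''(x) = 10
Newton step: x_1 = x_0 - f'(x_0)/f''(x_0)
f'(-1) = -4
x_1 = -1 - -4/10 = -3/5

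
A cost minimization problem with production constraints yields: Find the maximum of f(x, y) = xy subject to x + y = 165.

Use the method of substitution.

Substitute y = 165 - x into f(x,y) = xy:
g(x) = x(165 - x) = 165x - x^2
g'(x) = 165 - 2x = 0  =>  x = 165/2
y = 165 - 165/2 = 165/2
Maximum value = (165/2) * (165/2) = 27225/4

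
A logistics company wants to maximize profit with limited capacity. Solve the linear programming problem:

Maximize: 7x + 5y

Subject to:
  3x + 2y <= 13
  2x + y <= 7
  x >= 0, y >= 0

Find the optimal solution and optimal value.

Feasible vertices: (0, 0), (0, 13/2), (1, 5), (7/2, 0)
Objective 7x + 5y at each:
  (0, 0): 0
  (0, 13/2): 65/2
  (1, 5): 32
  (7/2, 0): 49/2
Maximum is 65/2 at (0, 13/2).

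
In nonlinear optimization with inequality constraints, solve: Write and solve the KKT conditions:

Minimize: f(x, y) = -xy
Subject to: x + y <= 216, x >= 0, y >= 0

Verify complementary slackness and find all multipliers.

Problem: min -xy s.t. x + y <= 216 (multiplier lambda), x >= 0 (mu_x), y >= 0 (mu_y)
KKT stationarity: -y + lambda - mu_x = 0, -x + lambda - mu_y = 0, with lambda, mu_x, mu_y >= 0
Complementary slackness: lambda*(x + y - 216) = 0, mu_x*x = 0, mu_y*y = 0
If lambda = 0: y = -mu_x <= 0 and x = -mu_y <= 0 force x = y = 0 with f = 0; but x = y = 108 is feasible with f = -11664 < 0, so this is not the minimum. Hence lambda > 0 and x + y = 216.
Try x > 0, y > 0 (so mu_x = mu_y = 0): y = lambda, x = lambda => x = y = lambda
x + y = 216 => 2*lambda = 216 => lambda = 108
x* = y* = 108 > 0, consistent with mu_x = mu_y = 0.
(Any feasible point with x = 0 or y = 0 has f = 0 > -11664, so the minimum is not on those boundaries.)
min(-xy) = -11664 (i.e. max xy = 11664)
Multipliers: lambda = 108, mu_x = 0, mu_y = 0
Complementary slackness: lambda*(x + y - 216) = 108*(108 + 108 - 216) = 0, mu_x*x = 0*108 = 0, mu_y*y = 0*108 = 0. Satisfied.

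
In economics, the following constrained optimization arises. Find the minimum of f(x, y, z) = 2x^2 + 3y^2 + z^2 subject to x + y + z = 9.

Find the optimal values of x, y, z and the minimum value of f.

Using Lagrange multipliers on f = 2x^2 + 3y^2 + z^2 with constraint x + y + z = 9:
Conditions: 2*2*x = lambda, 2*3*y = lambda, 2*1*z = lambda
So x = lambda/4, y = lambda/6, z = lambda/2
Substituting into constraint: lambda * (11/12) = 9
lambda = 108/11
x = 27/11, y = 18/11, z = 54/11
Minimum value = 486/11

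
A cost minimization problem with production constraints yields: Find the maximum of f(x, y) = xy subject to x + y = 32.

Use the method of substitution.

Substitute y = 32 - x into f(x,y) = xy:
g(x) = x(32 - x) = 32x - x^2
g'(x) = 32 - 2x = 0  =>  x = 16
y = 32 - 16 = 16
Maximum value = 16 * 16 = 256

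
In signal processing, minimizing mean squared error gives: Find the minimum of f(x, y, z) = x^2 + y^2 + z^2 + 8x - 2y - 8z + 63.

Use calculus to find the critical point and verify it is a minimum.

f(x,y,z) = x^2 + y^2 + z^2 + 8x - 2y - 8z + 63
df/dx = 2x + (8) = 0 => x = -4
df/dy = 2y + (-2) = 0 => y = 1
df/dz = 2z + (-8) = 0 => z = 4
f(-4,1,4) = 1*(-4)^2 + 1*(1)^2 + 1*(4)^2 + 8*(-4) + -2*(1) + -8*(4) + 63 = 30
Hessian is diagonal with entries 2, 2, 2 > 0, confirmed minimum.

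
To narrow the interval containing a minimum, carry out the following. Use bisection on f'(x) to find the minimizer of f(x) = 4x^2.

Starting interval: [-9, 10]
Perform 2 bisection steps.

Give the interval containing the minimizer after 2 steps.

Finding critical point of f(x) = 4x^2 using bisection on f'(x) = 8x + 0.
f'(x) = 0 when x = 0.
Starting interval: [-9, 10]
Step 1: mid = 1/2, f'(mid) = 4, new interval = [-9, 1/2]
Step 2: mid = -17/4, f'(mid) = -34, new interval = [-17/4, 1/2]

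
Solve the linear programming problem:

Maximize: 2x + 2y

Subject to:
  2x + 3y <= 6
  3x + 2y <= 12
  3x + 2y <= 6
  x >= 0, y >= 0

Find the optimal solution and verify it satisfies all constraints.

Feasible vertices: (0, 0), (0, 2), (6/5, 6/5), (2, 0)
Objective 2x + 2y at each vertex:
  (0, 0): 0
  (0, 2): 4
  (6/5, 6/5): 24/5
  (2, 0): 4
Maximum is 24/5 at (6/5, 6/5).
Verify constraints at (x, y) = (6/5, 6/5):
  2*(6/5) + 3*(6/5) = 6 <= 6 (active)
  3*(6/5) + 2*(6/5) = 6 <= 12
  3*(6/5) + 2*(6/5) = 6 <= 6 (active)
  x = 6/5 >= 0, y = 6/5 >= 0. All constraints satisfied.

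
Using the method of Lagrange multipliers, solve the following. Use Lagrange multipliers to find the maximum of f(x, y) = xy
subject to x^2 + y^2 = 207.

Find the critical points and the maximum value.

Lagrange conditions: y = 2*lambda*x and x = 2*lambda*y
If x = 0 then y = 0, violating the constraint, so x, y != 0.
Dividing: y/x = x/y => x^2 = y^2 => y = x or y = -x
Constraint: 2x^2 = 207 => x^2 = 207/2 => x = +/-sqrt(207/2)
Critical points: (sqrt(207/2), sqrt(207/2)), (-sqrt(207/2), -sqrt(207/2)), (sqrt(207/2), -sqrt(207/2)), (-sqrt(207/2), sqrt(207/2))
  y = x:  xy = x^2 = 207/2  at (sqrt(207/2), sqrt(207/2)) and (-sqrt(207/2), -sqrt(207/2))
  y = -x: xy = -x^2 = -207/2 at (sqrt(207/2), -sqrt(207/2)) and (-sqrt(207/2), sqrt(207/2))
Maximum xy = 207/2 at (sqrt(207/2), sqrt(207/2)) and (-sqrt(207/2), -sqrt(207/2))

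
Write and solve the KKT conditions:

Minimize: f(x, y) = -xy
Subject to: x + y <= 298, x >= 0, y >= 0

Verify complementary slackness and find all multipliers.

Problem: min -xy s.t. x + y <= 298 (multiplier lambda), x >= 0 (mu_x), y >= 0 (mu_y)
KKT stationarity: -y + lambda - mu_x = 0, -x + lambda - mu_y = 0, with lambda, mu_x, mu_y >= 0
Complementary slackness: lambda*(x + y - 298) = 0, mu_x*x = 0, mu_y*y = 0
If lambda = 0: y = -mu_x <= 0 and x = -mu_y <= 0 force x = y = 0 with f = 0; but x = y = 149 is feasible with f = -22201 < 0, so this is not the minimum. Hence lambda > 0 and x + y = 298.
Try x > 0, y > 0 (so mu_x = mu_y = 0): y = lambda, x = lambda => x = y = lambda
x + y = 298 => 2*lambda = 298 => lambda = 149
x* = y* = 149 > 0, consistent with mu_x = mu_y = 0.
(Any feasible point with x = 0 or y = 0 has f = 0 > -22201, so the minimum is not on those boundaries.)
min(-xy) = -22201 (i.e. max xy = 22201)
Multipliers: lambda = 149, mu_x = 0, mu_y = 0
Complementary slackness: lambda*(x + y - 298) = 149*(149 + 149 - 298) = 0, mu_x*x = 0*149 = 0, mu_y*y = 0*149 = 0. Satisfied.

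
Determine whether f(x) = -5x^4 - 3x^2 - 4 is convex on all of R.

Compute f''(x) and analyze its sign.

f(x) = -5x^4 - 3x^2 - 4
f'(x) = -20x^3 + -6x
f''(x) = -60x^2 + -6
f''(x) = -60x^2 + -6 <= -6 < 0 for all x
Therefore, f is concave on R.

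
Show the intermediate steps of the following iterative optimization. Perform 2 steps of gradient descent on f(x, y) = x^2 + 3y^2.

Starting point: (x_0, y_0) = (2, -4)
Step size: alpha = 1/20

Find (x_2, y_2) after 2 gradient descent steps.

f(x,y) = x^2 + 3y^2
grad_x = 2x + 0y, grad_y = 6y + 0x
Step 1: grad = (4, -24), (9/5, -14/5)
Step 2: grad = (18/5, -84/5), (81/50, -49/25)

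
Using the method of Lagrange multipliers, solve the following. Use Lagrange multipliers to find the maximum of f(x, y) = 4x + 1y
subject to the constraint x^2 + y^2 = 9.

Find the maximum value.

Set up Lagrange conditions: grad f = lambda * grad g
  4 = 2*lambda*x
  1 = 2*lambda*y
From these: x/y = 4/1, so x = 4t, y = 1t for some t.
Substitute into constraint: (4t)^2 + (1t)^2 = 9
  t^2 * 17 = 9
  t = sqrt(9/17)
Maximum = 4*x + 1*y = (4^2 + 1^2)*t = 17 * sqrt(9/17) = sqrt(153)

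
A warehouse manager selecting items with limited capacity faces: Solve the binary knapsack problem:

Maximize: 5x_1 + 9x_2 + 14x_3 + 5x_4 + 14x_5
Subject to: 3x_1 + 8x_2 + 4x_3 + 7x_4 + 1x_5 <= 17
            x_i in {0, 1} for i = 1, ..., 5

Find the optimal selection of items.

Items: item 1 (v=5, w=3), item 2 (v=9, w=8), item 3 (v=14, w=4), item 4 (v=5, w=7), item 5 (v=14, w=1)
Capacity: 17
Checking all 32 subsets (w = total weight, v = total value):
  {}: w = 0, v = 0
  {1}: w = 3, v = 5
  {2}: w = 8, v = 9
  {3}: w = 4, v = 14
  {4}: w = 7, v = 5
  {5}: w = 1, v = 14
  {1, 2}: w = 11, v = 14
  {1, 3}: w = 7, v = 19
  {1, 4}: w = 10, v = 10
  {1, 5}: w = 4, v = 19
  {2, 3}: w = 12, v = 23
  {2, 4}: w = 15, v = 14
  {2, 5}: w = 9, v = 23
  {3, 4}: w = 11, v = 19
  {3, 5}: w = 5, v = 28
  {4, 5}: w = 8, v = 19
  {1, 2, 3}: w = 15, v = 28
  {1, 2, 4}: w = 18 > 17, infeasible
  {1, 2, 5}: w = 12, v = 28
  {1, 3, 4}: w = 14, v = 24
  {1, 3, 5}: w = 8, v = 33
  {1, 4, 5}: w = 11, v = 24
  {2, 3, 4}: w = 19 > 17, infeasible
  {2, 3, 5}: w = 13, v = 37
  {2, 4, 5}: w = 16, v = 28
  {3, 4, 5}: w = 12, v = 33
  {1, 2, 3, 4}: w = 22 > 17, infeasible
  {1, 2, 3, 5}: w = 16, v = 42
  {1, 2, 4, 5}: w = 19 > 17, infeasible
  {1, 3, 4, 5}: w = 15, v = 38
  {2, 3, 4, 5}: w = 20 > 17, infeasible
  {1, 2, 3, 4, 5}: w = 23 > 17, infeasible
Best feasible subset: items [1, 2, 3, 5]
Total weight: 16 <= 17, total value: 42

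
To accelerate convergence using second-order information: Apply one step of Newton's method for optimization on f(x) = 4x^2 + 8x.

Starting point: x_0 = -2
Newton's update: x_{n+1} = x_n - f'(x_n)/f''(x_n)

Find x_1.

f(x) = 4x^2 + 8x
f'(x) = 8x + (8), f''(x) = 8
Newton step: x_1 = x_0 - f'(x_0)/f''(x_0)
f'(-2) = -8
x_1 = -2 - -8/8 = -1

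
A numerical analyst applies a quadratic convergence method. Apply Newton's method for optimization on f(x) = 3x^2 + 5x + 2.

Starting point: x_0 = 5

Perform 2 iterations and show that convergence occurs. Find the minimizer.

f(x) = 3x^2 + 5x + 2, f'(x) = 6x + (5), f''(x) = 6
Step 1: f'(5) = 35, x_1 = 5 - 35/6 = -5/6
Step 2: f'(-5/6) = 0, x_2 = -5/6 (converged)
Newton's method converges in 1 step for quadratics.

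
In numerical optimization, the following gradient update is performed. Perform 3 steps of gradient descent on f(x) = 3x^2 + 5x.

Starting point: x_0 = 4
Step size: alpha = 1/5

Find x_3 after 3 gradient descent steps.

f(x) = 3x^2 + 5x, f'(x) = 6x + (5)
Step 1: f'(4) = 29, x_1 = 4 - 1/5 * 29 = -9/5
Step 2: f'(-9/5) = -29/5, x_2 = -9/5 - 1/5 * -29/5 = -16/25
Step 3: f'(-16/25) = 29/25, x_3 = -16/25 - 1/5 * 29/25 = -109/125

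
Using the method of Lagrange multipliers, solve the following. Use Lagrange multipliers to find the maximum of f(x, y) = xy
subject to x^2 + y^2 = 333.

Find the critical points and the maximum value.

Lagrange conditions: y = 2*lambda*x and x = 2*lambda*y
If x = 0 then y = 0, violating the constraint, so x, y != 0.
Dividing: y/x = x/y => x^2 = y^2 => y = x or y = -x
Constraint: 2x^2 = 333 => x^2 = 333/2 => x = +/-sqrt(333/2)
Critical points: (sqrt(333/2), sqrt(333/2)), (-sqrt(333/2), -sqrt(333/2)), (sqrt(333/2), -sqrt(333/2)), (-sqrt(333/2), sqrt(333/2))
  y = x:  xy = x^2 = 333/2  at (sqrt(333/2), sqrt(333/2)) and (-sqrt(333/2), -sqrt(333/2))
  y = -x: xy = -x^2 = -333/2 at (sqrt(333/2), -sqrt(333/2)) and (-sqrt(333/2), sqrt(333/2))
Maximum xy = 333/2 at (sqrt(333/2), sqrt(333/2)) and (-sqrt(333/2), -sqrt(333/2))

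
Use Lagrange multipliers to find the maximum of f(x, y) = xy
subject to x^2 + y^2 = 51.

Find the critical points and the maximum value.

Lagrange conditions: y = 2*lambda*x and x = 2*lambda*y
If x = 0 then y = 0, violating the constraint, so x, y != 0.
Dividing: y/x = x/y => x^2 = y^2 => y = x or y = -x
Constraint: 2x^2 = 51 => x^2 = 51/2 => x = +/-sqrt(51/2)
Critical points: (sqrt(51/2), sqrt(51/2)), (-sqrt(51/2), -sqrt(51/2)), (sqrt(51/2), -sqrt(51/2)), (-sqrt(51/2), sqrt(51/2))
  y = x:  xy = x^2 = 51/2  at (sqrt(51/2), sqrt(51/2)) and (-sqrt(51/2), -sqrt(51/2))
  y = -x: xy = -x^2 = -51/2 at (sqrt(51/2), -sqrt(51/2)) and (-sqrt(51/2), sqrt(51/2))
Maximum xy = 51/2 at (sqrt(51/2), sqrt(51/2)) and (-sqrt(51/2), -sqrt(51/2))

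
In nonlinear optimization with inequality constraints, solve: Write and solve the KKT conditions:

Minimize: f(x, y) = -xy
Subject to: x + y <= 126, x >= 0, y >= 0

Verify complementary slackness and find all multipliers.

Problem: min -xy s.t. x + y <= 126 (multiplier lambda), x >= 0 (mu_x), y >= 0 (mu_y)
KKT stationarity: -y + lambda - mu_x = 0, -x + lambda - mu_y = 0, with lambda, mu_x, mu_y >= 0
Complementary slackness: lambda*(x + y - 126) = 0, mu_x*x = 0, mu_y*y = 0
If lambda = 0: y = -mu_x <= 0 and x = -mu_y <= 0 force x = y = 0 with f = 0; but x = y = 63 is feasible with f = -3969 < 0, so this is not the minimum. Hence lambda > 0 and x + y = 126.
Try x > 0, y > 0 (so mu_x = mu_y = 0): y = lambda, x = lambda => x = y = lambda
x + y = 126 => 2*lambda = 126 => lambda = 63
x* = y* = 63 > 0, consistent with mu_x = mu_y = 0.
(Any feasible point with x = 0 or y = 0 has f = 0 > -3969, so the minimum is not on those boundaries.)
min(-xy) = -3969 (i.e. max xy = 3969)
Multipliers: lambda = 63, mu_x = 0, mu_y = 0
Complementary slackness: lambda*(x + y - 126) = 63*(63 + 63 - 126) = 0, mu_x*x = 0*63 = 0, mu_y*y = 0*63 = 0. Satisfied.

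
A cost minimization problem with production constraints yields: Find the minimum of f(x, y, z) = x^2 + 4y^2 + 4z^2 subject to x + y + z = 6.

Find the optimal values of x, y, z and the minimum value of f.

Using Lagrange multipliers on f = x^2 + 4y^2 + 4z^2 with constraint x + y + z = 6:
Conditions: 2*1*x = lambda, 2*4*y = lambda, 2*4*z = lambda
So x = lambda/2, y = lambda/8, z = lambda/8
Substituting into constraint: lambda * (3/4) = 6
lambda = 8
x = 4, y = 1, z = 1
Minimum value = 24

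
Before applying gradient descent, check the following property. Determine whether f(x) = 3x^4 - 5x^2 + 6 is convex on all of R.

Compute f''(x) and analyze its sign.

f(x) = 3x^4 - 5x^2 + 6
f'(x) = 12x^3 + -10x
f''(x) = 36x^2 + -10
f''(0) = -10 < 0, so not convex near x = 0
Therefore, f is not globally convex on R.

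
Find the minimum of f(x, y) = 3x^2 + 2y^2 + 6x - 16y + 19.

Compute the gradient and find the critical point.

f(x,y) = 3x^2 + 2y^2 + 6x - 16y + 19
df/dx = 6x + (6) = 0  =>  x = -1
df/dy = 4y + (-16) = 0  =>  y = 4
f(-1, 4) = 3*(-1)^2 + 2*(4)^2 + 6*(-1) + -16*(4) + 19 = -16
Hessian is diagonal with entries 6, 4 > 0, so this is a minimum.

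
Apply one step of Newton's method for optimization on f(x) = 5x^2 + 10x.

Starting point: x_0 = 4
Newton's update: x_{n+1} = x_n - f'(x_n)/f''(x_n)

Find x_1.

f(x) = 5x^2 + 10x
f'(x) = 10x + (10), f''(x) = 10
Newton step: x_1 = x_0 - f'(x_0)/f''(x_0)
f'(4) = 50
x_1 = 4 - 50/10 = -1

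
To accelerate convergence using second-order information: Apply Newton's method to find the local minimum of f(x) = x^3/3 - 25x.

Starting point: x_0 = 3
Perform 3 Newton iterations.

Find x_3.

f(x) = x^3/3 - 25x
f'(x) = x^2 - 25, f''(x) = 2x
Newton update: x_{n+1} = x_n - (x_n^2 - 25)/(2*x_n)
Step 1: x_0 = 3, f'=-16, f''=6, x_1 = 17/3
Step 2: x_1 = 17/3, f'=64/9, f''=34/3, x_2 = 257/51
Step 3: x_2 = 257/51, f'=1024/2601, f''=514/51, x_3 = 65537/13107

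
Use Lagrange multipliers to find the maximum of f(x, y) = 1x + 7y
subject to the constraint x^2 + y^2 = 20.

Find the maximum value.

Set up Lagrange conditions: grad f = lambda * grad g
  1 = 2*lambda*x
  7 = 2*lambda*y
From these: x/y = 1/7, so x = 1t, y = 7t for some t.
Substitute into constraint: (1t)^2 + (7t)^2 = 20
  t^2 * 50 = 20
  t = sqrt(20/50)
Maximum = 1*x + 7*y = (1^2 + 7^2)*t = 50 * sqrt(20/50) = sqrt(1000)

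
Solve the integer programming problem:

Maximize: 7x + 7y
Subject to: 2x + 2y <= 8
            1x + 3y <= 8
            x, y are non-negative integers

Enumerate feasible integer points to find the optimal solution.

Constraint 1: 2x + 2y <= 8
Constraint 2: 1x + 3y <= 8
Feasible x range (need y >= 0): 0 <= x <= min(8/2, 8/1) => x in {0, ..., 4}.
Enumerate feasible integer points row by row (the coefficient of y is 7 > 0, so for each x the largest feasible y gives the best value):
  x = 0: y <= min((8 - 2*0)/2, (8 - 1*0)/3) => y in {0, ..., 2}; best 7*0 + 7*2 = 14
  x = 1: y <= min((8 - 2*1)/2, (8 - 1*1)/3) => y in {0, ..., 2}; best 7*1 + 7*2 = 21
  x = 2: y <= min((8 - 2*2)/2, (8 - 1*2)/3) => y in {0, ..., 2}; best 7*2 + 7*2 = 28
  x = 3: y <= min((8 - 2*3)/2, (8 - 1*3)/3) => y in {0, ..., 1}; best 7*3 + 7*1 = 28
  x = 4: y <= min((8 - 2*4)/2, (8 - 1*4)/3) => y in {0}; best 7*4 + 7*0 = 28
The maximum 7x + 7y = 28 is achieved at x = 2, y = 2.
(The same value 28 is also attained at (3, 1), (4, 0).)
Check: 2*2 + 2*2 = 8 <= 8 and 1*2 + 3*2 = 8 <= 8.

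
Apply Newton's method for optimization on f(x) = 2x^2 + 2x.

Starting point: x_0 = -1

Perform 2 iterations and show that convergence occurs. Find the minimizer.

f(x) = 2x^2 + 2x, f'(x) = 4x + (2), f''(x) = 4
Step 1: f'(-1) = -2, x_1 = -1 - -2/4 = -1/2
Step 2: f'(-1/2) = 0, x_2 = -1/2 (converged)
Newton's method converges in 1 step for quadratics.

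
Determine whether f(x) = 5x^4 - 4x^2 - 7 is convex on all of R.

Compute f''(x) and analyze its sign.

f(x) = 5x^4 - 4x^2 - 7
f'(x) = 20x^3 + -8x
f''(x) = 60x^2 + -8
f''(0) = -8 < 0, so not convex near x = 0
Therefore, f is not globally convex on R.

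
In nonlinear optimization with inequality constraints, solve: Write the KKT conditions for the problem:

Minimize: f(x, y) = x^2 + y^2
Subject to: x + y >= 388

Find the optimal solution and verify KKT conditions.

KKT conditions for min x^2 + y^2 s.t. x + y >= 388:
Stationarity: 2x = mu, 2y = mu
So x = y = mu/2.
Complementary slackness: mu*(x + y - 388) = 0
Primal feasibility: x + y >= 388; dual feasibility: mu >= 0
If mu = 0 then x = y = 0, but 0 + 0 < 388 is infeasible, so the constraint is active.
Constraint active: x + y = 2*(mu/2) = 388 => mu = 388
x = y = 194, f = 75272
Verify: stationarity 2*194 = 388 = mu; primal 194 + 194 = 388 >= 388; dual mu = 388 >= 0; complementary slackness 388*(388 - 388) = 0. All KKT conditions hold.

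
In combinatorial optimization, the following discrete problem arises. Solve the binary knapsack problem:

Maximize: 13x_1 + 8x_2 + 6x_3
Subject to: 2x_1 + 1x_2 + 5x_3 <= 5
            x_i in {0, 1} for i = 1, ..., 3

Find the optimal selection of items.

Items: item 1 (v=13, w=2), item 2 (v=8, w=1), item 3 (v=6, w=5)
Capacity: 5
Checking all 8 subsets (w = total weight, v = total value):
  {}: w = 0, v = 0
  {1}: w = 2, v = 13
  {2}: w = 1, v = 8
  {3}: w = 5, v = 6
  {1, 2}: w = 3, v = 21
  {1, 3}: w = 7 > 5, infeasible
  {2, 3}: w = 6 > 5, infeasible
  {1, 2, 3}: w = 8 > 5, infeasible
Best feasible subset: items [1, 2]
Total weight: 3 <= 5, total value: 21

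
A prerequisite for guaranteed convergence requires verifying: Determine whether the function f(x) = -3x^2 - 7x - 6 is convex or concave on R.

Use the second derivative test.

f(x) = -3x^2 - 7x - 6
f'(x) = -6x - 7
f''(x) = -6
Since f''(x) = -6 < 0 for all x, f is concave on R.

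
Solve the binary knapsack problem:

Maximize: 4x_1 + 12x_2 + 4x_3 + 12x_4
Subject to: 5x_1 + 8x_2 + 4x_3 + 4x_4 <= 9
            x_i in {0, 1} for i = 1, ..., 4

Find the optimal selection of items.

Items: item 1 (v=4, w=5), item 2 (v=12, w=8), item 3 (v=4, w=4), item 4 (v=12, w=4)
Capacity: 9
Checking all 16 subsets (w = total weight, v = total value):
  {}: w = 0, v = 0
  {1}: w = 5, v = 4
  {2}: w = 8, v = 12
  {3}: w = 4, v = 4
  {4}: w = 4, v = 12
  {1, 2}: w = 13 > 9, infeasible
  {1, 3}: w = 9, v = 8
  {1, 4}: w = 9, v = 16
  {2, 3}: w = 12 > 9, infeasible
  {2, 4}: w = 12 > 9, infeasible
  {3, 4}: w = 8, v = 16
  {1, 2, 3}: w = 17 > 9, infeasible
  {1, 2, 4}: w = 17 > 9, infeasible
  {1, 3, 4}: w = 13 > 9, infeasible
  {2, 3, 4}: w = 16 > 9, infeasible
  {1, 2, 3, 4}: w = 21 > 9, infeasible
Best feasible subset: items [1, 4]
(The same value 16 is also attained by {3, 4}.)
Total weight: 9 <= 9, total value: 16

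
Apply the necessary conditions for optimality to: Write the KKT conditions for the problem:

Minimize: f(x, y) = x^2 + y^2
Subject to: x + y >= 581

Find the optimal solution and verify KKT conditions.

KKT conditions for min x^2 + y^2 s.t. x + y >= 581:
Stationarity: 2x = mu, 2y = mu
So x = y = mu/2.
Complementary slackness: mu*(x + y - 581) = 0
Primal feasibility: x + y >= 581; dual feasibility: mu >= 0
If mu = 0 then x = y = 0, but 0 + 0 < 581 is infeasible, so the constraint is active.
Constraint active: x + y = 2*(mu/2) = 581 => mu = 581
x = y = 581/2, f = 337561/2
Verify: stationarity 2*(581/2) = 581 = mu; primal 581/2 + 581/2 = 581 >= 581; dual mu = 581 >= 0; complementary slackness 581*(581 - 581) = 0. All KKT conditions hold.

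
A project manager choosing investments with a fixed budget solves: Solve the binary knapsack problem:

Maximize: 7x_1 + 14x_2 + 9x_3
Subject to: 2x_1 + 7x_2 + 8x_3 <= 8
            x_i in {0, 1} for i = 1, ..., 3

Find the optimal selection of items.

Items: item 1 (v=7, w=2), item 2 (v=14, w=7), item 3 (v=9, w=8)
Capacity: 8
Checking all 8 subsets (w = total weight, v = total value):
  {}: w = 0, v = 0
  {1}: w = 2, v = 7
  {2}: w = 7, v = 14
  {3}: w = 8, v = 9
  {1, 2}: w = 9 > 8, infeasible
  {1, 3}: w = 10 > 8, infeasible
  {2, 3}: w = 15 > 8, infeasible
  {1, 2, 3}: w = 17 > 8, infeasible
Best feasible subset: items [2]
Total weight: 7 <= 8, total value: 14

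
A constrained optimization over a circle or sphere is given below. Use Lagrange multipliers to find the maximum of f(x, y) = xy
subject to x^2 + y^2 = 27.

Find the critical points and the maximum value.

Lagrange conditions: y = 2*lambda*x and x = 2*lambda*y
If x = 0 then y = 0, violating the constraint, so x, y != 0.
Dividing: y/x = x/y => x^2 = y^2 => y = x or y = -x
Constraint: 2x^2 = 27 => x^2 = 27/2 => x = +/-sqrt(27/2)
Critical points: (sqrt(27/2), sqrt(27/2)), (-sqrt(27/2), -sqrt(27/2)), (sqrt(27/2), -sqrt(27/2)), (-sqrt(27/2), sqrt(27/2))
  y = x:  xy = x^2 = 27/2  at (sqrt(27/2), sqrt(27/2)) and (-sqrt(27/2), -sqrt(27/2))
  y = -x: xy = -x^2 = -27/2 at (sqrt(27/2), -sqrt(27/2)) and (-sqrt(27/2), sqrt(27/2))
Maximum xy = 27/2 at (sqrt(27/2), sqrt(27/2)) and (-sqrt(27/2), -sqrt(27/2))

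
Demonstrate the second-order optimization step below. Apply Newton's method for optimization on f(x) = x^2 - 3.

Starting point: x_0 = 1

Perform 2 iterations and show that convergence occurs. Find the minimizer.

f(x) = x^2 - 3, f'(x) = 2x + (0), f''(x) = 2
Step 1: f'(1) = 2, x_1 = 1 - 2/2 = 0
Step 2: f'(0) = 0, x_2 = 0 (converged)
Newton's method converges in 1 step for quadratics.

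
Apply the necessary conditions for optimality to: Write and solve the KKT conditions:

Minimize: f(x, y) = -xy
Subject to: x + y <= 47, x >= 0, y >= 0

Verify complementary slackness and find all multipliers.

Problem: min -xy s.t. x + y <= 47 (multiplier lambda), x >= 0 (mu_x), y >= 0 (mu_y)
KKT stationarity: -y + lambda - mu_x = 0, -x + lambda - mu_y = 0, with lambda, mu_x, mu_y >= 0
Complementary slackness: lambda*(x + y - 47) = 0, mu_x*x = 0, mu_y*y = 0
If lambda = 0: y = -mu_x <= 0 and x = -mu_y <= 0 force x = y = 0 with f = 0; but x = y = 47/2 is feasible with f = -2209/4 < 0, so this is not the minimum. Hence lambda > 0 and x + y = 47.
Try x > 0, y > 0 (so mu_x = mu_y = 0): y = lambda, x = lambda => x = y = lambda
x + y = 47 => 2*lambda = 47 => lambda = 47/2
x* = y* = 47/2 > 0, consistent with mu_x = mu_y = 0.
(Any feasible point with x = 0 or y = 0 has f = 0 > -2209/4, so the minimum is not on those boundaries.)
min(-xy) = -2209/4 (i.e. max xy = 2209/4)
Multipliers: lambda = 47/2, mu_x = 0, mu_y = 0
Complementary slackness: lambda*(x + y - 47) = 47/2*(47/2 + 47/2 - 47) = 0, mu_x*x = 0*47/2 = 0, mu_y*y = 0*47/2 = 0. Satisfied.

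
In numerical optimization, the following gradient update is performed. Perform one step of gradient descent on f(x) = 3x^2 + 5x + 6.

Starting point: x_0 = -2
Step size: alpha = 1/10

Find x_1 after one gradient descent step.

f(x) = 3x^2 + 5x + 6
f'(x) = 6x + 5
f'(-2) = 6*-2 + (5) = -7
x_1 = x_0 - alpha * f'(x_0) = -2 - 1/10 * -7 = -13/10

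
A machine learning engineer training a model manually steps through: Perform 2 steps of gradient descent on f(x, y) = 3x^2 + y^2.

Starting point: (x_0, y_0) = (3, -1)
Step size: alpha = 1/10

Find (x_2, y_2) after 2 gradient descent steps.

f(x,y) = 3x^2 + y^2
grad_x = 6x + 0y, grad_y = 2y + 0x
Step 1: grad = (18, -2), (6/5, -4/5)
Step 2: grad = (36/5, -8/5), (12/25, -16/25)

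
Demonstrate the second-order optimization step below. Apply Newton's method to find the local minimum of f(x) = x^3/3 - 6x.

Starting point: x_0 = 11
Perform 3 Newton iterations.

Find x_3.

f(x) = x^3/3 - 6x
f'(x) = x^2 - 6, f''(x) = 2x
Newton update: x_{n+1} = x_n - (x_n^2 - 6)/(2*x_n)
Step 1: x_0 = 11, f'=115, f''=22, x_1 = 127/22
Step 2: x_1 = 127/22, f'=13225/484, f''=127/11, x_2 = 19033/5588
Step 3: x_2 = 19033/5588, f'=174900625/31225744, f''=19033/2794, x_3 = 549609553/212712808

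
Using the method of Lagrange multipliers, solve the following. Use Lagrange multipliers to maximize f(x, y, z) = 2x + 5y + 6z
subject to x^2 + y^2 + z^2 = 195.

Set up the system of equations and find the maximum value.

Lagrange conditions: 2 = 2*lambda*x, 5 = 2*lambda*y, 6 = 2*lambda*z
So x:2 = y:5 = z:6, i.e. x = 2t, y = 5t, z = 6t
Constraint: t^2*(2^2 + 5^2 + 6^2) = 195
  t^2 * 65 = 195  =>  t = sqrt(3)
Maximum = 2*2t + 5*5t + 6*6t = 65*sqrt(3) = sqrt(12675)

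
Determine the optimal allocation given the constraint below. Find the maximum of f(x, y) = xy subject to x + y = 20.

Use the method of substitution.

Substitute y = 20 - x into f(x,y) = xy:
g(x) = x(20 - x) = 20x - x^2
g'(x) = 20 - 2x = 0  =>  x = 10
y = 20 - 10 = 10
Maximum value = 10 * 10 = 100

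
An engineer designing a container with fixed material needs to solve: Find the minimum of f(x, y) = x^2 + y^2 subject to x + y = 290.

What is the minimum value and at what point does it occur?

Substitute y = 290 - x into f(x,y) = x^2 + y^2:
g(x) = x^2 + (290 - x)^2 = 2x^2 - 580x + 84100
g'(x) = 4x - 580 = 0  =>  x = 145
y = 290 - 145 = 145
Minimum value = 145^2 + 145^2 = 42050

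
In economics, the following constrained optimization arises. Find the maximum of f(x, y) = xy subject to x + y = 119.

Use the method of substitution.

Substitute y = 119 - x into f(x,y) = xy:
g(x) = x(119 - x) = 119x - x^2
g'(x) = 119 - 2x = 0  =>  x = 119/2
y = 119 - 119/2 = 119/2
Maximum value = (119/2) * (119/2) = 14161/4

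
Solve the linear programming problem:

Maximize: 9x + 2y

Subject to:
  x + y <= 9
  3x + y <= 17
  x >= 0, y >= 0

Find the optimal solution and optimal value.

Feasible vertices: (0, 0), (0, 9), (4, 5), (17/3, 0)
Objective 9x + 2y at each:
  (0, 0): 0
  (0, 9): 18
  (4, 5): 46
  (17/3, 0): 51
Maximum is 51 at (17/3, 0).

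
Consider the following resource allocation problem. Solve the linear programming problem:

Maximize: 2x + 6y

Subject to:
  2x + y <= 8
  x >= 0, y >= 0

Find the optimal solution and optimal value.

The feasible region has vertices at [(0, 0), (4, 0), (0, 8)].
Checking objective 2x + 6y at each vertex:
  (0, 0): 2*0 + 6*0 = 0
  (4, 0): 2*4 + 6*0 = 8
  (0, 8): 2*0 + 6*8 = 48
Maximum is 48 at (0, 8).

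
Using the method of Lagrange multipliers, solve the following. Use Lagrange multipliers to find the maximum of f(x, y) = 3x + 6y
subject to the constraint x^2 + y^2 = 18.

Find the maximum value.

Set up Lagrange conditions: grad f = lambda * grad g
  3 = 2*lambda*x
  6 = 2*lambda*y
From these: x/y = 3/6, so x = 3t, y = 6t for some t.
Substitute into constraint: (3t)^2 + (6t)^2 = 18
  t^2 * 45 = 18
  t = sqrt(18/45)
Maximum = 3*x + 6*y = (3^2 + 6^2)*t = 45 * sqrt(18/45) = sqrt(810)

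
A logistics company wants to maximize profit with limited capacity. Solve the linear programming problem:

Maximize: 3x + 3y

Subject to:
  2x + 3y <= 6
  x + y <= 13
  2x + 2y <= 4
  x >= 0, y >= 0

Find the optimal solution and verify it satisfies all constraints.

Feasible vertices: (0, 0), (0, 2), (2, 0)
Objective 3x + 3y at each vertex:
  (0, 0): 0
  (0, 2): 6
  (2, 0): 6
Maximum is 6 at (0, 2).
Verify constraints at (x, y) = (0, 2):
  2*0 + 3*2 = 6 <= 6 (active)
  1*0 + 1*2 = 2 <= 13
  2*0 + 2*2 = 4 <= 4 (active)
  x = 0 >= 0, y = 2 >= 0. All constraints satisfied.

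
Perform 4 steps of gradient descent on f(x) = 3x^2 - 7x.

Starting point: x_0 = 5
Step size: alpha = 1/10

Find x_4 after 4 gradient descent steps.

f(x) = 3x^2 - 7x, f'(x) = 6x + (-7)
Step 1: f'(5) = 23, x_1 = 5 - 1/10 * 23 = 27/10
Step 2: f'(27/10) = 46/5, x_2 = 27/10 - 1/10 * 46/5 = 89/50
Step 3: f'(89/50) = 92/25, x_3 = 89/50 - 1/10 * 92/25 = 353/250
Step 4: f'(353/250) = 184/125, x_4 = 353/250 - 1/10 * 184/125 = 1581/1250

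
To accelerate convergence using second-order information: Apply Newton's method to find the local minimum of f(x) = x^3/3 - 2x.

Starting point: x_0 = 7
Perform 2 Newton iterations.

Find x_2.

f(x) = x^3/3 - 2x
f'(x) = x^2 - 2, f''(x) = 2x
Newton update: x_{n+1} = x_n - (x_n^2 - 2)/(2*x_n)
Step 1: x_0 = 7, f'=47, f''=14, x_1 = 51/14
Step 2: x_1 = 51/14, f'=2209/196, f''=51/7, x_2 = 2993/1428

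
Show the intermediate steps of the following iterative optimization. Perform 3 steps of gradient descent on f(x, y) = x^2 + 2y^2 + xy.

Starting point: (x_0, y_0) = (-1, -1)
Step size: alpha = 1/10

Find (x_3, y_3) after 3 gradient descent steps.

f(x,y) = x^2 + 2y^2 + xy
grad_x = 2x + 1y, grad_y = 4y + 1x
Step 1: grad = (-3, -5), (-7/10, -1/2)
Step 2: grad = (-19/10, -27/10), (-51/100, -23/100)
Step 3: grad = (-5/4, -143/100), (-77/200, -87/1000)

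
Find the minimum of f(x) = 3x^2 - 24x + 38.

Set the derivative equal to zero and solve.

f(x) = 3x^2 - 24x + 38
f'(x) = 6x + (-24) = 0
x = 24/6 = 4
f(4) = -10
Since f''(x) = 6 > 0, this is a minimum.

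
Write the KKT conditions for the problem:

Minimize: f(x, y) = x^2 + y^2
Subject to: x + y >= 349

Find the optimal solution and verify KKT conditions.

KKT conditions for min x^2 + y^2 s.t. x + y >= 349:
Stationarity: 2x = mu, 2y = mu
So x = y = mu/2.
Complementary slackness: mu*(x + y - 349) = 0
Primal feasibility: x + y >= 349; dual feasibility: mu >= 0
If mu = 0 then x = y = 0, but 0 + 0 < 349 is infeasible, so the constraint is active.
Constraint active: x + y = 2*(mu/2) = 349 => mu = 349
x = y = 349/2, f = 121801/2
Verify: stationarity 2*(349/2) = 349 = mu; primal 349/2 + 349/2 = 349 >= 349; dual mu = 349 >= 0; complementary slackness 349*(349 - 349) = 0. All KKT conditions hold.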